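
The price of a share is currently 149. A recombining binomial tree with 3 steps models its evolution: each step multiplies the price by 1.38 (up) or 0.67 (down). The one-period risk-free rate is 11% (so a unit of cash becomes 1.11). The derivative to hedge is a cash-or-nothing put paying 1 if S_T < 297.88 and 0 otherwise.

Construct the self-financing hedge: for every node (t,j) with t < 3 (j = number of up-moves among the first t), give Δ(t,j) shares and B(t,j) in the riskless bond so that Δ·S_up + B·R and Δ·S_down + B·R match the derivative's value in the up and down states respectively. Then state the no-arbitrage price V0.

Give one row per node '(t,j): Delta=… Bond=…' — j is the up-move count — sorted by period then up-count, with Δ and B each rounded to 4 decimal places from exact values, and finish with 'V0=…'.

(0,0): Delta=-0.0029 Bond=0.9962
(1,0): Delta=0.0000 Bond=0.8116
(1,1): Delta=-0.0038 Bond=1.2863
(2,0): Delta=0.0000 Bond=0.9009
(2,1): Delta=0.0000 Bond=0.9009
(2,2): Delta=-0.0050 Bond=1.7510
V0=0.5572

The replicating-portfolio and risk-neutral prices coincide; use p* = (1.11−0.67)/(1.38−0.67) = 0.6197 for the latter.
At expiry t=3: V(3,0)=1.0000, V(3,1)=1.0000, V(3,2)=1.0000, V(3,3)=0.0000
(2,0): S=66.8861. Δ = (V_up−V_dn)/(S_up−S_dn) = (1.0000−1.0000)/(92.3028−44.8137) = 0.0000. V = [p*·1.0000 + (1−p*)·1.0000]/1.11 = 0.9009. B = V − Δ·S = 0.9009.
(2,1): S=137.7654. Δ = (V_up−V_dn)/(S_up−S_dn) = (1.0000−1.0000)/(190.1163−92.3028) = 0.0000. V = [p*·1.0000 + (1−p*)·1.0000]/1.11 = 0.9009. B = V − Δ·S = 0.9009.
(2,2): S=283.7556. Δ = (V_up−V_dn)/(S_up−S_dn) = (0.0000−1.0000)/(391.5827−190.1163) = -0.0050. V = [p*·0.0000 + (1−p*)·1.0000]/1.11 = 0.3426. B = V − Δ·S = 1.7510.
(1,0): S=99.8300. Δ = (V_up−V_dn)/(S_up−S_dn) = (0.9009−0.9009)/(137.7654−66.8861) = 0.0000. V = [p*·0.9009 + (1−p*)·0.9009]/1.11 = 0.8116. B = V − Δ·S = 0.8116.
(1,1): S=205.6200. Δ = (V_up−V_dn)/(S_up−S_dn) = (0.3426−0.9009)/(283.7556−137.7654) = -0.0038. V = [p*·0.3426 + (1−p*)·0.9009]/1.11 = 0.4999. B = V − Δ·S = 1.2863.
(0,0): S=149.0000. Δ = (V_up−V_dn)/(S_up−S_dn) = (0.4999−0.8116)/(205.6200−99.8300) = -0.0029. V = [p*·0.4999 + (1−p*)·0.8116]/1.11 = 0.5572. B = V − Δ·S = 0.9962.
Self-financing check: at every node Δ·S+B equals the discounted successor values.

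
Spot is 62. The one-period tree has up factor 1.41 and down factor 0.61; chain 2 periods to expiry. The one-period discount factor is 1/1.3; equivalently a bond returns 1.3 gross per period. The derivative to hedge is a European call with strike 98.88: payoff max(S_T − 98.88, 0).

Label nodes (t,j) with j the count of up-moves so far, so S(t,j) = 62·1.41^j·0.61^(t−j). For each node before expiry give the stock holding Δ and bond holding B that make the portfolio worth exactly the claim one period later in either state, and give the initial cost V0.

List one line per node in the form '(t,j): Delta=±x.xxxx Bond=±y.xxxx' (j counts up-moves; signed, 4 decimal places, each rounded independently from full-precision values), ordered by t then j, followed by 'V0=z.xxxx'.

(0,0): Delta=0.3261 Bond=-9.4882
(1,0): Delta=0.0000 Bond=0.0000
(1,1): Delta=0.3486 Bond=-14.3011
V0=10.7326

The replicating-portfolio and risk-neutral prices coincide; use p* = (1.3−0.61)/(1.41−0.61) = 0.8625 for the latter.
Terminal values V(2,·): V(2,0)=0.0000, V(2,1)=0.0000, V(2,2)=24.3822
  t=1,j=0: stock 37.8200 → up 53.3262 (V=0.0000), down 23.0702 (V=0.0000). Price 0.0000; hedge Δ=0.0000, bond B=0.0000.
  t=1,j=1: stock 87.4200 → up 123.2622 (V=24.3822), down 53.3262 (V=0.0000). Price 16.1767; hedge Δ=0.3486, bond B=-14.3011.
  t=0,j=0: stock 62.0000 → up 87.4200 (V=16.1767), down 37.8200 (V=0.0000). Price 10.7326; hedge Δ=0.3261, bond B=-9.4882.
Each (Δ,B) replicates both successor values, so the strategy is self-financing and V0 is arbitrage-free.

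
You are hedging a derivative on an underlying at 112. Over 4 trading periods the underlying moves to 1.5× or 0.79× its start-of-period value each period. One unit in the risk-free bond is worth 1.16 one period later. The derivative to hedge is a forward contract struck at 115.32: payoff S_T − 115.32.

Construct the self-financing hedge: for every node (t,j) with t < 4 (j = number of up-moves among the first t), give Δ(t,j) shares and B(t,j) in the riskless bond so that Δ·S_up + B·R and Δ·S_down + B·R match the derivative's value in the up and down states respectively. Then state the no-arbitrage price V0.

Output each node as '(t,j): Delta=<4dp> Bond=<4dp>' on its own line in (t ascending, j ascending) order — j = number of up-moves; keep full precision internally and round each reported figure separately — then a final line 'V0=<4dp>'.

(0,0): Delta=1.0000 Bond=-63.6902
(1,0): Delta=1.0000 Bond=-73.8806
(1,1): Delta=1.0000 Bond=-73.8806
(2,0): Delta=1.0000 Bond=-85.7015
(2,1): Delta=1.0000 Bond=-85.7015
(2,2): Delta=1.0000 Bond=-85.7015
(3,0): Delta=1.0000 Bond=-99.4138
(3,1): Delta=1.0000 Bond=-99.4138
(3,2): Delta=1.0000 Bond=-99.4138
(3,3): Delta=1.0000 Bond=-99.4138
V0=48.3098

Since d<R<u, set p* = (R−d)/(u−d) = 0.5211; price each node as the discounted p*-expectation of its children.
Terminal payoffs: V(4,0)=-71.6959, V(4,1)=-32.4894, V(4,2)=41.9532, V(4,3)=183.3000, V(4,4)=451.6800
  t=3,j=0: stock 55.2204 → up 82.8306 (V=-32.4894), down 43.6241 (V=-71.6959). Price -44.1934; hedge Δ=1.0000, bond B=-99.4138.
  t=3,j=1: stock 104.8488 → up 157.2732 (V=41.9532), down 82.8306 (V=-32.4894). Price 5.4350; hedge Δ=1.0000, bond B=-99.4138.
  t=3,j=2: stock 199.0800 → up 298.6200 (V=183.3000), down 157.2732 (V=41.9532). Price 99.6662; hedge Δ=1.0000, bond B=-99.4138.
  t=3,j=3: stock 378.0000 → up 567.0000 (V=451.6800), down 298.6200 (V=183.3000). Price 278.5862; hedge Δ=1.0000, bond B=-99.4138.
  t=2,j=0: stock 69.8992 → up 104.8488 (V=5.4350), down 55.2204 (V=-44.1934). Price -15.8023; hedge Δ=1.0000, bond B=-85.7015.
  t=2,j=1: stock 132.7200 → up 199.0800 (V=99.6662), down 104.8488 (V=5.4350). Price 47.0185; hedge Δ=1.0000, bond B=-85.7015.
  t=2,j=2: stock 252.0000 → up 378.0000 (V=278.5862), down 199.0800 (V=99.6662). Price 166.2985; hedge Δ=1.0000, bond B=-85.7015.
  t=1,j=0: stock 88.4800 → up 132.7200 (V=47.0185), down 69.8992 (V=-15.8023). Price 14.5994; hedge Δ=1.0000, bond B=-73.8806.
  t=1,j=1: stock 168.0000 → up 252.0000 (V=166.2985), down 132.7200 (V=47.0185). Price 94.1194; hedge Δ=1.0000, bond B=-73.8806.
  t=0,j=0: stock 112.0000 → up 168.0000 (V=94.1194), down 88.4800 (V=14.5994). Price 48.3098; hedge Δ=1.0000, bond B=-63.6902.
The time-0 hedge costs 48.3098, which is the no-arbitrage price.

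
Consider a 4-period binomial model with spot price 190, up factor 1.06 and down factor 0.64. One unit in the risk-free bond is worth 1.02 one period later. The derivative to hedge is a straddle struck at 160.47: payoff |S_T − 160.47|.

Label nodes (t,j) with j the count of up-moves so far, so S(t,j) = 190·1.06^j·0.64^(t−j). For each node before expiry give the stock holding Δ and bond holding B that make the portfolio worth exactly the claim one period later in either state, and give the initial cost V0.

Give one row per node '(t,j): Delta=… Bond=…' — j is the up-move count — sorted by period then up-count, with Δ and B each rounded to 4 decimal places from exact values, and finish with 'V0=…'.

No-arbitrage ⇒ martingale measure with p* = (R−d)/(u−d) = 0.9048.
Terminal payoffs: V(4,0)=128.5933, V(4,1)=107.6742, V(4,2)=73.0270, V(4,3)=15.6425, V(4,4)=79.4006
  t=3,j=0: stock 49.8074 → up 52.7958 (V=107.6742), down 31.8767 (V=128.5933). Price 107.5162; hedge Δ=-1.0000, bond B=157.3235.
  t=3,j=1: stock 82.4934 → up 87.4430 (V=73.0270), down 52.7958 (V=107.6742). Price 74.8301; hedge Δ=-1.0000, bond B=157.3235.
  t=3,j=2: stock 136.6298 → up 144.8275 (V=15.6425), down 87.4430 (V=73.0270). Price 20.6938; hedge Δ=-1.0000, bond B=157.3235.
  t=3,j=3: stock 226.2930 → up 239.8706 (V=79.4006), down 144.8275 (V=15.6425). Price 71.8906; hedge Δ=0.6708, bond B=-79.9146.
  t=2,j=0: stock 77.8240 → up 82.4934 (V=74.8301), down 49.8074 (V=107.5162). Price 76.4148; hedge Δ=-1.0000, bond B=154.2388.
  t=2,j=1: stock 128.8960 → up 136.6298 (V=20.6938), down 82.4934 (V=74.8301). Price 25.3428; hedge Δ=-1.0000, bond B=154.2388.
  t=2,j=2: stock 213.4840 → up 226.2930 (V=71.8906), down 136.6298 (V=20.6938). Price 65.7007; hedge Δ=0.5710, bond B=-56.1965.
  t=1,j=0: stock 121.6000 → up 128.8960 (V=25.3428), down 77.8240 (V=76.4148). Price 29.6145; hedge Δ=-1.0000, bond B=151.2145.
  t=1,j=1: stock 201.4000 → up 213.4840 (V=65.7007), down 128.8960 (V=25.3428). Price 60.6442; hedge Δ=0.4771, bond B=-35.4461.
  t=0,j=0: stock 190.0000 → up 201.4000 (V=60.6442), down 121.6000 (V=29.6145). Price 56.5578; hedge Δ=0.3888, bond B=-17.3225.
Check: Δ(0,0)·S0 + B(0,0) = 56.5578 = V0.

(0,0): Delta=0.3888 Bond=-17.3225
(1,0): Delta=-1.0000 Bond=151.2145
(1,1): Delta=0.4771 Bond=-35.4461
(2,0): Delta=-1.0000 Bond=154.2388
(2,1): Delta=-1.0000 Bond=154.2388
(2,2): Delta=0.5710 Bond=-56.1965
(3,0): Delta=-1.0000 Bond=157.3235
(3,1): Delta=-1.0000 Bond=157.3235
(3,2): Delta=-1.0000 Bond=157.3235
(3,3): Delta=0.6708 Bond=-79.9146
V0=56.5578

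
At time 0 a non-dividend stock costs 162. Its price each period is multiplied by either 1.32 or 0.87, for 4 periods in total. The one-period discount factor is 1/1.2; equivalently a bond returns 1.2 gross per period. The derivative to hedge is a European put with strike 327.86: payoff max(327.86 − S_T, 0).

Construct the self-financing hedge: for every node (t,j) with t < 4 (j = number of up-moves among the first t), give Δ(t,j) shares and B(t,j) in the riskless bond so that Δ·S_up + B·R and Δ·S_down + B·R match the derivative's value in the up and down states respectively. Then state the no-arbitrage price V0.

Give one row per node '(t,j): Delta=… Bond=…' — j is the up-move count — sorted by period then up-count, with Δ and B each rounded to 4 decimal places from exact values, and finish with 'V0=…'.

Risk-neutral probability p* = (R−d)/(u−d) = (1.2−0.87)/(1.32−0.87) = 0.7333.
Payoff layer (t=4): V(4,0)=235.0506, V(4,1)=187.0457, V(4,2)=114.2107, V(4,3)=3.7025, V(4,4)=0.0000
Node (3,0) S=106.6775: V=(p*·187.0457+(1−p*)·235.0506)/1.2=166.5392; Δ=(187.0457−235.0506)/(140.8143−92.8094)=-1.0000; B=V−Δ·S=273.2167
Node (3,1) S=161.8555: V=(p*·114.2107+(1−p*)·187.0457)/1.2=111.3612; Δ=(114.2107−187.0457)/(213.6493−140.8143)=-1.0000; B=V−Δ·S=273.2167
Node (3,2) S=245.5739: V=(p*·3.7025+(1−p*)·114.2107)/1.2=27.6428; Δ=(3.7025−114.2107)/(324.1575−213.6493)=-1.0000; B=V−Δ·S=273.2167
Node (3,3) S=372.5948: V=(p*·0.0000+(1−p*)·3.7025)/1.2=0.8228; Δ=(0.0000−3.7025)/(491.8252−324.1575)=-0.0221; B=V−Δ·S=9.0506
Node (2,0) S=122.6178: V=(p*·111.3612+(1−p*)·166.5392)/1.2=105.0628; Δ=(111.3612−166.5392)/(161.8555−106.6775)=-1.0000; B=V−Δ·S=227.6806
Node (2,1) S=186.0408: V=(p*·27.6428+(1−p*)·111.3612)/1.2=41.6398; Δ=(27.6428−111.3612)/(245.5739−161.8555)=-1.0000; B=V−Δ·S=227.6806
Node (2,2) S=282.2688: V=(p*·0.8228+(1−p*)·27.6428)/1.2=6.6457; Δ=(0.8228−27.6428)/(372.5948−245.5739)=-0.2111; B=V−Δ·S=66.2457
Node (1,0) S=140.9400: V=(p*·41.6398+(1−p*)·105.0628)/1.2=48.7938; Δ=(41.6398−105.0628)/(186.0408−122.6178)=-1.0000; B=V−Δ·S=189.7338
Node (1,1) S=213.8400: V=(p*·6.6457+(1−p*)·41.6398)/1.2=13.3145; Δ=(6.6457−41.6398)/(282.2688−186.0408)=-0.3637; B=V−Δ·S=91.0792
Node (0,0) S=162.0000: V=(p*·13.3145+(1−p*)·48.7938)/1.2=18.9797; Δ=(13.3145−48.7938)/(213.8400−140.9400)=-0.4867; B=V−Δ·S=97.8226
Check: Δ(0,0)·S0 + B(0,0) = 18.9797 = V0.

(0,0): Delta=-0.4867 Bond=97.8226
(1,0): Delta=-1.0000 Bond=189.7338
(1,1): Delta=-0.3637 Bond=91.0792
(2,0): Delta=-1.0000 Bond=227.6806
(2,1): Delta=-1.0000 Bond=227.6806
(2,2): Delta=-0.2111 Bond=66.2457
(3,0): Delta=-1.0000 Bond=273.2167
(3,1): Delta=-1.0000 Bond=273.2167
(3,2): Delta=-1.0000 Bond=273.2167
(3,3): Delta=-0.0221 Bond=9.0506
V0=18.9797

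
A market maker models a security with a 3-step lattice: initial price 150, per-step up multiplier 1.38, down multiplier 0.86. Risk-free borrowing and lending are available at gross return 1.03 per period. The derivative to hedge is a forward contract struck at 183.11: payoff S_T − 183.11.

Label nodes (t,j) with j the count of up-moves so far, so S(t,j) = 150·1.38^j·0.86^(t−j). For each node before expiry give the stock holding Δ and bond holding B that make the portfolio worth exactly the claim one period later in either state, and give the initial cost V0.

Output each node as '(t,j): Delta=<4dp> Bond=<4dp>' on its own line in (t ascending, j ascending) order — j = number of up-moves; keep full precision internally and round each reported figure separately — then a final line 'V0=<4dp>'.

No-arbitrage ⇒ martingale measure with p* = (R−d)/(u−d) = 0.3269.
Terminal payoffs: V(3,0)=-87.7016, V(3,1)=-30.0128, V(3,2)=62.5576, V(3,3)=211.1008
  t=2,j=0: stock 110.9400 → up 153.0972 (V=-30.0128), down 95.4084 (V=-87.7016). Price -66.8367; hedge Δ=1.0000, bond B=-177.7767.
  t=2,j=1: stock 178.0200 → up 245.6676 (V=62.5576), down 153.0972 (V=-30.0128). Price 0.2433; hedge Δ=1.0000, bond B=-177.7767.
  t=2,j=2: stock 285.6600 → up 394.2108 (V=211.1008), down 245.6676 (V=62.5576). Price 107.8833; hedge Δ=1.0000, bond B=-177.7767.
  t=1,j=0: stock 129.0000 → up 178.0200 (V=0.2433), down 110.9400 (V=-66.8367). Price -43.5987; hedge Δ=1.0000, bond B=-172.5987.
  t=1,j=1: stock 207.0000 → up 285.6600 (V=107.8833), down 178.0200 (V=0.2433). Price 34.4013; hedge Δ=1.0000, bond B=-172.5987.
  t=0,j=0: stock 150.0000 → up 207.0000 (V=34.4013), down 129.0000 (V=-43.5987). Price -17.5716; hedge Δ=1.0000, bond B=-167.5716.
The time-0 hedge costs -17.5716, which is the no-arbitrage price.

(0,0): Delta=1.0000 Bond=-167.5716
(1,0): Delta=1.0000 Bond=-172.5987
(1,1): Delta=1.0000 Bond=-172.5987
(2,0): Delta=1.0000 Bond=-177.7767
(2,1): Delta=1.0000 Bond=-177.7767
(2,2): Delta=1.0000 Bond=-177.7767
V0=-17.5716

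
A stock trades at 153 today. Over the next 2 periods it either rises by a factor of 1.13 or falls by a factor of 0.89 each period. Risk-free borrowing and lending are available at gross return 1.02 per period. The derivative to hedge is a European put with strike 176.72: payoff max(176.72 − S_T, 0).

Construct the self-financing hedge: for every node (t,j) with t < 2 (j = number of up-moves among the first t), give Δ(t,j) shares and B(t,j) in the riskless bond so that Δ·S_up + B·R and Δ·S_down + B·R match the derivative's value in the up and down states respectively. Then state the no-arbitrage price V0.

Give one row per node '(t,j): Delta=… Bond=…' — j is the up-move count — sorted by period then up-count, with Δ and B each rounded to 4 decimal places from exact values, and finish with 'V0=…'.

Risk-neutral probability p* = (R−d)/(u−d) = (1.02−0.89)/(1.13−0.89) = 0.5417.
Terminal values V(2,·): V(2,0)=55.5287, V(2,1)=22.8479, V(2,2)=0.0000
Node (1,0) S=136.1700: V=(p*·22.8479+(1−p*)·55.5287)/1.02=37.0849; Δ=(22.8479−55.5287)/(153.8721−121.1913)=-1.0000; B=V−Δ·S=173.2549
Node (1,1) S=172.8900: V=(p*·0.0000+(1−p*)·22.8479)/1.02=10.2666; Δ=(0.0000−22.8479)/(195.3657−153.8721)=-0.5506; B=V−Δ·S=105.4662
Node (0,0) S=153.0000: V=(p*·10.2666+(1−p*)·37.0849)/1.02=22.1160; Δ=(10.2666−37.0849)/(172.8900−136.1700)=-0.7303; B=V−Δ·S=133.8588
Root portfolio cost Δ·153+B reproduces V0=22.1160.

(0,0): Delta=-0.7303 Bond=133.8588
(1,0): Delta=-1.0000 Bond=173.2549
(1,1): Delta=-0.5506 Bond=105.4662
V0=22.1160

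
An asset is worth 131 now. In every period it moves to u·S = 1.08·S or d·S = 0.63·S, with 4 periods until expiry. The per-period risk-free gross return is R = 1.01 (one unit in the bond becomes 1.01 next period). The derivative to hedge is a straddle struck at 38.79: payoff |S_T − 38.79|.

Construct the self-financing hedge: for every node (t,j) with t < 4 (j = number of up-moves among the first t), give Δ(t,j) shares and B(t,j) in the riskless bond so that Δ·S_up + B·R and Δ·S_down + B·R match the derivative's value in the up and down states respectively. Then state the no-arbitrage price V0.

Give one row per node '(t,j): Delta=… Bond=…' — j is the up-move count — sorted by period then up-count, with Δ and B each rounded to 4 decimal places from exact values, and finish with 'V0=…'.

(0,0): Delta=0.9913 Bond=-36.0306
(1,0): Delta=0.9338 Bond=-31.6494
(1,1): Delta=0.9975 Bond=-37.2644
(2,0): Delta=0.5620 Bond=-12.6326
(2,1): Delta=0.9738 Bond=-35.5273
(2,2): Delta=1.0000 Bond=-38.0257
(3,0): Delta=-1.0000 Bond=38.4059
(3,1): Delta=0.7298 Bond=-22.1841
(3,2): Delta=1.0000 Bond=-38.4059
(3,3): Delta=1.0000 Bond=-38.4059
V0=93.8274

The replicating-portfolio and risk-neutral prices coincide; use p* = (1.01−0.63)/(1.08−0.63) = 0.8444 for the latter.
At expiry t=4: V(4,0)=18.1536, V(4,1)=3.4134, V(4,2)=21.8557, V(4,3)=65.1740, V(4,4)=139.4341
(3,0): S=32.7562. Δ = (V_up−V_dn)/(S_up−S_dn) = (3.4134−18.1536)/(35.3766−20.6364) = -1.0000. V = [p*·3.4134 + (1−p*)·18.1536]/1.01 = 5.6498. B = V − Δ·S = 38.4059.
(3,1): S=56.1534. Δ = (V_up−V_dn)/(S_up−S_dn) = (21.8557−3.4134)/(60.6457−35.3766) = 0.7298. V = [p*·21.8557 + (1−p*)·3.4134]/1.01 = 18.7989. B = V − Δ·S = -22.1841.
(3,2): S=96.2630. Δ = (V_up−V_dn)/(S_up−S_dn) = (65.1740−21.8557)/(103.9640−60.6457) = 1.0000. V = [p*·65.1740 + (1−p*)·21.8557]/1.01 = 57.8571. B = V − Δ·S = -38.4059.
(3,3): S=165.0223. Δ = (V_up−V_dn)/(S_up−S_dn) = (139.4341−65.1740)/(178.2241−103.9640) = 1.0000. V = [p*·139.4341 + (1−p*)·65.1740]/1.01 = 126.6163. B = V − Δ·S = -38.4059.
(2,0): S=51.9939. Δ = (V_up−V_dn)/(S_up−S_dn) = (18.7989−5.6498)/(56.1534−32.7562) = 0.5620. V = [p*·18.7989 + (1−p*)·5.6498]/1.01 = 16.5876. B = V − Δ·S = -12.6326.
(2,1): S=89.1324. Δ = (V_up−V_dn)/(S_up−S_dn) = (57.8571−18.7989)/(96.2630−56.1534) = 0.9738. V = [p*·57.8571 + (1−p*)·18.7989]/1.01 = 51.2687. B = V − Δ·S = -35.5273.
(2,2): S=152.7984. Δ = (V_up−V_dn)/(S_up−S_dn) = (126.6163−57.8571)/(165.0223−96.2630) = 1.0000. V = [p*·126.6163 + (1−p*)·57.8571]/1.01 = 114.7727. B = V − Δ·S = -38.0257.
(1,0): S=82.5300. Δ = (V_up−V_dn)/(S_up−S_dn) = (51.2687−16.5876)/(89.1324−51.9939) = 0.9338. V = [p*·51.2687 + (1−p*)·16.5876]/1.01 = 45.4196. B = V − Δ·S = -31.6494.
(1,1): S=141.4800. Δ = (V_up−V_dn)/(S_up−S_dn) = (114.7727−51.2687)/(152.7984−89.1324) = 0.9975. V = [p*·114.7727 + (1−p*)·51.2687]/1.01 = 103.8557. B = V − Δ·S = -37.2644.
(0,0): S=131.0000. Δ = (V_up−V_dn)/(S_up−S_dn) = (103.8557−45.4196)/(141.4800−82.5300) = 0.9913. V = [p*·103.8557 + (1−p*)·45.4196]/1.01 = 93.8274. B = V − Δ·S = -36.0306.
The time-0 hedge costs 93.8274, which is the no-arbitrage price.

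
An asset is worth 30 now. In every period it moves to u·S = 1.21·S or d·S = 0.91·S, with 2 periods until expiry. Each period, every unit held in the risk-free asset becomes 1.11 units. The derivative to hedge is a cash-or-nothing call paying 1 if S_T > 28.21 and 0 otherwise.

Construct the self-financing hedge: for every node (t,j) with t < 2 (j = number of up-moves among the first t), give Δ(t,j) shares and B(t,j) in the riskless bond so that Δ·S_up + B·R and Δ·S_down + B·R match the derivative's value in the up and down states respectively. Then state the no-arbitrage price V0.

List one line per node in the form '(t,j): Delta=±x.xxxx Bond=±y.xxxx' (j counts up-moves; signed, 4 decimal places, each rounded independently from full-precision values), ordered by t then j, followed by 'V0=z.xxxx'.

No-arbitrage ⇒ martingale measure with p* = (R−d)/(u−d) = 0.6667.
Terminal values V(2,·): V(2,0)=0.0000, V(2,1)=1.0000, V(2,2)=1.0000
(1,0): S=27.3000. Δ = (V_up−V_dn)/(S_up−S_dn) = (1.0000−0.0000)/(33.0330−24.8430) = 0.1221. V = [p*·1.0000 + (1−p*)·0.0000]/1.11 = 0.6006. B = V − Δ·S = -2.7327.
(1,1): S=36.3000. Δ = (V_up−V_dn)/(S_up−S_dn) = (1.0000−1.0000)/(43.9230−33.0330) = 0.0000. V = [p*·1.0000 + (1−p*)·1.0000]/1.11 = 0.9009. B = V − Δ·S = 0.9009.
(0,0): S=30.0000. Δ = (V_up−V_dn)/(S_up−S_dn) = (0.9009−0.6006)/(36.3000−27.3000) = 0.0334. V = [p*·0.9009 + (1−p*)·0.6006]/1.11 = 0.7214. B = V − Δ·S = -0.2796.
Each (Δ,B) replicates both successor values, so the strategy is self-financing and V0 is arbitrage-free.

(0,0): Delta=0.0334 Bond=-0.2796
(1,0): Delta=0.1221 Bond=-2.7327
(1,1): Delta=0.0000 Bond=0.9009
V0=0.7214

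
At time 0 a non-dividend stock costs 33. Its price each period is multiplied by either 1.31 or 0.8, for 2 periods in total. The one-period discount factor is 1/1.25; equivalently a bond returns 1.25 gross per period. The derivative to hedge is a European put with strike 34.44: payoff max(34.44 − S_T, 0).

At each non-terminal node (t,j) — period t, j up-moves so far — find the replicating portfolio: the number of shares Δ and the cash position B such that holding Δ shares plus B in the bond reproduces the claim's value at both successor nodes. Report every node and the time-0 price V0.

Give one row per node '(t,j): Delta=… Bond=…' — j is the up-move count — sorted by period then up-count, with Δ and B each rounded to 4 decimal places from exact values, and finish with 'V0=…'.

(0,0): Delta=-0.0745 Bond=2.5761
(1,0): Delta=-0.9893 Bond=27.3713
(1,1): Delta=0.0000 Bond=0.0000
V0=0.1180

The replicating-portfolio and risk-neutral prices coincide; use p* = (1.25−0.8)/(1.31−0.8) = 0.8824 for the latter.
Payoff layer (t=2): V(2,0)=13.3200, V(2,1)=0.0000, V(2,2)=0.0000
(1,0): S=26.4000. Δ = (V_up−V_dn)/(S_up−S_dn) = (0.0000−13.3200)/(34.5840−21.1200) = -0.9893. V = [p*·0.0000 + (1−p*)·13.3200]/1.25 = 1.2536. B = V − Δ·S = 27.3713.
(1,1): S=43.2300. Δ = (V_up−V_dn)/(S_up−S_dn) = (0.0000−0.0000)/(56.6313−34.5840) = 0.0000. V = [p*·0.0000 + (1−p*)·0.0000]/1.25 = 0.0000. B = V − Δ·S = 0.0000.
(0,0): S=33.0000. Δ = (V_up−V_dn)/(S_up−S_dn) = (0.0000−1.2536)/(43.2300−26.4000) = -0.0745. V = [p*·0.0000 + (1−p*)·1.2536]/1.25 = 0.1180. B = V − Δ·S = 2.5761.
Check: Δ(0,0)·S0 + B(0,0) = 0.1180 = V0.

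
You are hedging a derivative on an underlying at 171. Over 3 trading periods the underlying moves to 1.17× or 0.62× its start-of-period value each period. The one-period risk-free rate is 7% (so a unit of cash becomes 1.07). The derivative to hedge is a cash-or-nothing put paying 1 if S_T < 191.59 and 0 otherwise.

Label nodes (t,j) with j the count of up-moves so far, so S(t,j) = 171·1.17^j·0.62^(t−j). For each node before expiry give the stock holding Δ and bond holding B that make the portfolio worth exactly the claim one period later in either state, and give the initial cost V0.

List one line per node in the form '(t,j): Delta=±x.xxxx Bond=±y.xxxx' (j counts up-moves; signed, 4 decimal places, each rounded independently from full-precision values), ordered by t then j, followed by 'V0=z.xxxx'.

The replicating-portfolio and risk-neutral prices coincide; use p* = (1.07−0.62)/(1.17−0.62) = 0.8182 for the latter.
Terminal values V(3,·): V(3,0)=1.0000, V(3,1)=1.0000, V(3,2)=1.0000, V(3,3)=0.0000
Node (2,0) S=65.7324: V=(p*·1.0000+(1−p*)·1.0000)/1.07=0.9346; Δ=(1.0000−1.0000)/(76.9069−40.7541)=0.0000; B=V−Δ·S=0.9346
Node (2,1) S=124.0434: V=(p*·1.0000+(1−p*)·1.0000)/1.07=0.9346; Δ=(1.0000−1.0000)/(145.1308−76.9069)=0.0000; B=V−Δ·S=0.9346
Node (2,2) S=234.0819: V=(p*·0.0000+(1−p*)·1.0000)/1.07=0.1699; Δ=(0.0000−1.0000)/(273.8758−145.1308)=-0.0078; B=V−Δ·S=1.9881
Node (1,0) S=106.0200: V=(p*·0.9346+(1−p*)·0.9346)/1.07=0.8734; Δ=(0.9346−0.9346)/(124.0434−65.7324)=0.0000; B=V−Δ·S=0.8734
Node (1,1) S=200.0700: V=(p*·0.1699+(1−p*)·0.9346)/1.07=0.2887; Δ=(0.1699−0.9346)/(234.0819−124.0434)=-0.0069; B=V−Δ·S=1.6790
Node (0,0) S=171.0000: V=(p*·0.2887+(1−p*)·0.8734)/1.07=0.3692; Δ=(0.2887−0.8734)/(200.0700−106.0200)=-0.0062; B=V−Δ·S=1.4323
Self-financing check: at every node Δ·S+B equals the discounted successor values.

(0,0): Delta=-0.0062 Bond=1.4323
(1,0): Delta=0.0000 Bond=0.8734
(1,1): Delta=-0.0069 Bond=1.6790
(2,0): Delta=0.0000 Bond=0.9346
(2,1): Delta=0.0000 Bond=0.9346
(2,2): Delta=-0.0078 Bond=1.9881
V0=0.3692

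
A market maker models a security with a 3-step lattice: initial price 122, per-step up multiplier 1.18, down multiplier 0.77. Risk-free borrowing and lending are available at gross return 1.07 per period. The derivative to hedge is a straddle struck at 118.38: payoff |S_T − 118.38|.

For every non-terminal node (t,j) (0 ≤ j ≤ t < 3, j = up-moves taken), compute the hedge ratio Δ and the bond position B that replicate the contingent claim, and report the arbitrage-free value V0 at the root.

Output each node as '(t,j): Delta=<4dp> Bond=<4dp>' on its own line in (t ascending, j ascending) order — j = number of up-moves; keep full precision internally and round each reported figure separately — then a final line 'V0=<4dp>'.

(0,0): Delta=0.4726 Bond=-21.7947
(1,0): Delta=-0.5589 Bond=73.5782
(1,1): Delta=0.7194 Bond=-58.8498
(2,0): Delta=-1.0000 Bond=110.6355
(2,1): Delta=-0.4534 Bond=67.0295
(2,2): Delta=1.0000 Bond=-110.6355
V0=35.8624

The replicating-portfolio and risk-neutral prices coincide; use p* = (1.07−0.77)/(1.18−0.77) = 0.7317 for the latter.
Terminal payoffs: V(3,0)=62.6830, V(3,1)=33.0261, V(3,2)=12.4221, V(3,3)=82.0699
(2,0): S=72.3338. Δ = (V_up−V_dn)/(S_up−S_dn) = (33.0261−62.6830)/(85.3539−55.6970) = -1.0000. V = [p*·33.0261 + (1−p*)·62.6830]/1.07 = 38.3017. B = V − Δ·S = 110.6355.
(2,1): S=110.8492. Δ = (V_up−V_dn)/(S_up−S_dn) = (12.4221−33.0261)/(130.8021−85.3539) = -0.4534. V = [p*·12.4221 + (1−p*)·33.0261]/1.07 = 16.7757. B = V − Δ·S = 67.0295.
(2,2): S=169.8728. Δ = (V_up−V_dn)/(S_up−S_dn) = (82.0699−12.4221)/(200.4499−130.8021) = 1.0000. V = [p*·82.0699 + (1−p*)·12.4221]/1.07 = 59.2373. B = V − Δ·S = -110.6355.
(1,0): S=93.9400. Δ = (V_up−V_dn)/(S_up−S_dn) = (16.7757−38.3017)/(110.8492−72.3338) = -0.5589. V = [p*·16.7757 + (1−p*)·38.3017]/1.07 = 21.0757. B = V − Δ·S = 73.5782.
(1,1): S=143.9600. Δ = (V_up−V_dn)/(S_up−S_dn) = (59.2373−16.7757)/(169.8728−110.8492) = 0.7194. V = [p*·59.2373 + (1−p*)·16.7757]/1.07 = 44.7151. B = V − Δ·S = -58.8498.
(0,0): S=122.0000. Δ = (V_up−V_dn)/(S_up−S_dn) = (44.7151−21.0757)/(143.9600−93.9400) = 0.4726. V = [p*·44.7151 + (1−p*)·21.0757]/1.07 = 35.8624. B = V − Δ·S = -21.7947.
Each (Δ,B) replicates both successor values, so the strategy is self-financing and V0 is arbitrage-free.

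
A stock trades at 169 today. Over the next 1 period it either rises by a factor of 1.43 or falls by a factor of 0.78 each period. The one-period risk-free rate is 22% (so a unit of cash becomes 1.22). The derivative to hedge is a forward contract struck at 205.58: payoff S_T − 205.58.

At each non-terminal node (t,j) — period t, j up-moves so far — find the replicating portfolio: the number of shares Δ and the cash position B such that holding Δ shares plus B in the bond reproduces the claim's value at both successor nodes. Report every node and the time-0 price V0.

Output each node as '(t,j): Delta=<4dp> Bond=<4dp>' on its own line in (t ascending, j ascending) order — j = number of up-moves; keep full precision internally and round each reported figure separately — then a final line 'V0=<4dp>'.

Since d<R<u, set p* = (R−d)/(u−d) = 0.6769; price each node as the discounted p*-expectation of its children.
Payoff layer (t=1): V(1,0)=-73.7600, V(1,1)=36.0900
(0,0): S=169.0000. Δ = (V_up−V_dn)/(S_up−S_dn) = (36.0900−-73.7600)/(241.6700−131.8200) = 1.0000. V = [p*·36.0900 + (1−p*)·-73.7600]/1.22 = 0.4918. B = V − Δ·S = -168.5082.
Each (Δ,B) replicates both successor values, so the strategy is self-financing and V0 is arbitrage-free.

(0,0): Delta=1.0000 Bond=-168.5082
V0=0.4918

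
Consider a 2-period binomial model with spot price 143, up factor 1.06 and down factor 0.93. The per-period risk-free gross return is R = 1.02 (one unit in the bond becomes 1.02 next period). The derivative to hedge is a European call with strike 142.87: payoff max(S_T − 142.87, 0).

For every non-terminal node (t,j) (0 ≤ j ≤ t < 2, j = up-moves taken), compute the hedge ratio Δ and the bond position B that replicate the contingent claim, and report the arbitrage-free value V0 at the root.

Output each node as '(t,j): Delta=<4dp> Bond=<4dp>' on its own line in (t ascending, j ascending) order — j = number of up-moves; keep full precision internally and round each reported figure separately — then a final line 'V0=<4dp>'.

(0,0): Delta=0.6501 Bond=-84.7570
(1,0): Delta=0.0000 Bond=0.0000
(1,1): Delta=0.9035 Bond=-124.8753
V0=8.2023

Risk-neutral probability p* = (R−d)/(u−d) = (1.02−0.93)/(1.06−0.93) = 0.6923.
Terminal values V(2,·): V(2,0)=0.0000, V(2,1)=0.0000, V(2,2)=17.8048
Node (1,0) S=132.9900: V=(p*·0.0000+(1−p*)·0.0000)/1.02=0.0000; Δ=(0.0000−0.0000)/(140.9694−123.6807)=0.0000; B=V−Δ·S=0.0000
Node (1,1) S=151.5800: V=(p*·17.8048+(1−p*)·0.0000)/1.02=12.0847; Δ=(17.8048−0.0000)/(160.6748−140.9694)=0.9035; B=V−Δ·S=-124.8753
Node (0,0) S=143.0000: V=(p*·12.0847+(1−p*)·0.0000)/1.02=8.2023; Δ=(12.0847−0.0000)/(151.5800−132.9900)=0.6501; B=V−Δ·S=-84.7570
Check: Δ(0,0)·S0 + B(0,0) = 8.2023 = V0.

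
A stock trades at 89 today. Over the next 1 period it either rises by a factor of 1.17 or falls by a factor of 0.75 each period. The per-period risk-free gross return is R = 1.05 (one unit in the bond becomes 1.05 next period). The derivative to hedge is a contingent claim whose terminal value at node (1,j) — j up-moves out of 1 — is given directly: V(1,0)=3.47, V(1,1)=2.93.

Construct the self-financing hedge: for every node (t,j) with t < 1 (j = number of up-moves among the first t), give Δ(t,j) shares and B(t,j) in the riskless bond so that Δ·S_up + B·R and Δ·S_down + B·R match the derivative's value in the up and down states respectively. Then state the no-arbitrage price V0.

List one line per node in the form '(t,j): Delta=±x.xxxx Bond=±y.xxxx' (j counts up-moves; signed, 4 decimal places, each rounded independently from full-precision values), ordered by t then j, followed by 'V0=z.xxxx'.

Under the risk-neutral measure, an up-move has probability p* = (R−d)/(u−d) = 0.7143 and values discount at R = 1.05.
At expiry t=1: V(1,0)=3.4700, V(1,1)=2.9300
  t=0,j=0: stock 89.0000 → up 104.1300 (V=2.9300), down 66.7500 (V=3.4700). Price 2.9374; hedge Δ=-0.0144, bond B=4.2231.
Root portfolio cost Δ·89+B reproduces V0=2.9374.

(0,0): Delta=-0.0144 Bond=4.2231
V0=2.9374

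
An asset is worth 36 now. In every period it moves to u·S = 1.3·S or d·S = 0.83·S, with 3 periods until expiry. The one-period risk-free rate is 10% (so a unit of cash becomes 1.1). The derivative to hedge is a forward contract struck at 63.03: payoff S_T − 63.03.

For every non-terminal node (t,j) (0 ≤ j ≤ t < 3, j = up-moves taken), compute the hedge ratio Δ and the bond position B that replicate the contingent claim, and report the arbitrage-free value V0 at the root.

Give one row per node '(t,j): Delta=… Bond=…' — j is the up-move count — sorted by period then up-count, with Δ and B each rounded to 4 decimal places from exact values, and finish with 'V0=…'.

(0,0): Delta=1.0000 Bond=-47.3554
(1,0): Delta=1.0000 Bond=-52.0909
(1,1): Delta=1.0000 Bond=-52.0909
(2,0): Delta=1.0000 Bond=-57.3000
(2,1): Delta=1.0000 Bond=-57.3000
(2,2): Delta=1.0000 Bond=-57.3000
V0=-11.3554

Under the risk-neutral measure, an up-move has probability p* = (R−d)/(u−d) = 0.5745 and values discount at R = 1.1.
At expiry t=3: V(3,0)=-42.4457, V(3,1)=-30.7895, V(3,2)=-12.5328, V(3,3)=16.0620
  t=2,j=0: stock 24.8004 → up 32.2405 (V=-30.7895), down 20.5843 (V=-42.4457). Price -32.4996; hedge Δ=1.0000, bond B=-57.3000.
  t=2,j=1: stock 38.8440 → up 50.4972 (V=-12.5328), down 32.2405 (V=-30.7895). Price -18.4560; hedge Δ=1.0000, bond B=-57.3000.
  t=2,j=2: stock 60.8400 → up 79.0920 (V=16.0620), down 50.4972 (V=-12.5328). Price 3.5400; hedge Δ=1.0000, bond B=-57.3000.
  t=1,j=0: stock 29.8800 → up 38.8440 (V=-18.4560), down 24.8004 (V=-32.4996). Price -22.2109; hedge Δ=1.0000, bond B=-52.0909.
  t=1,j=1: stock 46.8000 → up 60.8400 (V=3.5400), down 38.8440 (V=-18.4560). Price -5.2909; hedge Δ=1.0000, bond B=-52.0909.
  t=0,j=0: stock 36.0000 → up 46.8000 (V=-5.2909), down 29.8800 (V=-22.2109). Price -11.3554; hedge Δ=1.0000, bond B=-47.3554.
Root portfolio cost Δ·36+B reproduces V0=-11.3554.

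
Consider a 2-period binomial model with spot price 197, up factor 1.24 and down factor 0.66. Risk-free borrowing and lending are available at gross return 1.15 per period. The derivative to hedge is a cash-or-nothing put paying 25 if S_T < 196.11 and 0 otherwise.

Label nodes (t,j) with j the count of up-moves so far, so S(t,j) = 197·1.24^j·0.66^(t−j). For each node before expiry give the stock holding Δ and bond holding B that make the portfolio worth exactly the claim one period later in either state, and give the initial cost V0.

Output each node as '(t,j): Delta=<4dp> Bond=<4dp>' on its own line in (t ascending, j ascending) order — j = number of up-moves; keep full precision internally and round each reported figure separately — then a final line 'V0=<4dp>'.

No-arbitrage ⇒ martingale measure with p* = (R−d)/(u−d) = 0.8448.
Terminal values V(2,·): V(2,0)=25.0000, V(2,1)=25.0000, V(2,2)=0.0000
  t=1,j=0: stock 130.0200 → up 161.2248 (V=25.0000), down 85.8132 (V=25.0000). Price 21.7391; hedge Δ=0.0000, bond B=21.7391.
  t=1,j=1: stock 244.2800 → up 302.9072 (V=0.0000), down 161.2248 (V=25.0000). Price 3.3733; hedge Δ=-0.1765, bond B=46.4768.
  t=0,j=0: stock 197.0000 → up 244.2800 (V=3.3733), down 130.0200 (V=21.7391). Price 5.4115; hedge Δ=-0.1607, bond B=37.0767.
Check: Δ(0,0)·S0 + B(0,0) = 5.4115 = V0.

(0,0): Delta=-0.1607 Bond=37.0767
(1,0): Delta=0.0000 Bond=21.7391
(1,1): Delta=-0.1765 Bond=46.4768
V0=5.4115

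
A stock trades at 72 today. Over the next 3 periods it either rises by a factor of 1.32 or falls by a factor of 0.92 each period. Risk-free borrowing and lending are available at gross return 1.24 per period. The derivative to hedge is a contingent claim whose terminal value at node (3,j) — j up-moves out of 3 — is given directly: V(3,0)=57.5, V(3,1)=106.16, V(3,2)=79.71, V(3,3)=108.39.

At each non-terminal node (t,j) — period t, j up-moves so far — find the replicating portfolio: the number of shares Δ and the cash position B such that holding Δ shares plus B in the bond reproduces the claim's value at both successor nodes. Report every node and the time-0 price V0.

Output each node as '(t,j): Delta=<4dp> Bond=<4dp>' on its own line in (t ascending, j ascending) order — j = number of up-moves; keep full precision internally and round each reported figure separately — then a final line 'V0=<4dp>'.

(0,0): Delta=0.2673 Bond=31.5002
(1,0): Delta=-0.3478 Bond=79.8078
(1,1): Delta=0.3745 Bond=28.8734
(2,0): Delta=1.9962 Bond=-43.8855
(2,1): Delta=-0.7563 Bond=134.6734
(2,2): Delta=0.5715 Bond=11.0855
V0=50.7471

No-arbitrage ⇒ martingale measure with p* = (R−d)/(u−d) = 0.8000.
Payoff layer (t=3): V(3,0)=57.5000, V(3,1)=106.1600, V(3,2)=79.7100, V(3,3)=108.3900
(2,0): S=60.9408. Δ = (V_up−V_dn)/(S_up−S_dn) = (106.1600−57.5000)/(80.4419−56.0655) = 1.9962. V = [p*·106.1600 + (1−p*)·57.5000]/1.24 = 77.7645. B = V − Δ·S = -43.8855.
(2,1): S=87.4368. Δ = (V_up−V_dn)/(S_up−S_dn) = (79.7100−106.1600)/(115.4166−80.4419) = -0.7563. V = [p*·79.7100 + (1−p*)·106.1600]/1.24 = 68.5484. B = V − Δ·S = 134.6734.
(2,2): S=125.4528. Δ = (V_up−V_dn)/(S_up−S_dn) = (108.3900−79.7100)/(165.5977−115.4166) = 0.5715. V = [p*·108.3900 + (1−p*)·79.7100]/1.24 = 82.7855. B = V − Δ·S = 11.0855.
(1,0): S=66.2400. Δ = (V_up−V_dn)/(S_up−S_dn) = (68.5484−77.7645)/(87.4368−60.9408) = -0.3478. V = [p*·68.5484 + (1−p*)·77.7645]/1.24 = 56.7674. B = V − Δ·S = 79.8078.
(1,1): S=95.0400. Δ = (V_up−V_dn)/(S_up−S_dn) = (82.7855−68.5484)/(125.4528−87.4368) = 0.3745. V = [p*·82.7855 + (1−p*)·68.5484]/1.24 = 64.4662. B = V − Δ·S = 28.8734.
(0,0): S=72.0000. Δ = (V_up−V_dn)/(S_up−S_dn) = (64.4662−56.7674)/(95.0400−66.2400) = 0.2673. V = [p*·64.4662 + (1−p*)·56.7674]/1.24 = 50.7471. B = V − Δ·S = 31.5002.
Self-financing check: at every node Δ·S+B equals the discounted successor values.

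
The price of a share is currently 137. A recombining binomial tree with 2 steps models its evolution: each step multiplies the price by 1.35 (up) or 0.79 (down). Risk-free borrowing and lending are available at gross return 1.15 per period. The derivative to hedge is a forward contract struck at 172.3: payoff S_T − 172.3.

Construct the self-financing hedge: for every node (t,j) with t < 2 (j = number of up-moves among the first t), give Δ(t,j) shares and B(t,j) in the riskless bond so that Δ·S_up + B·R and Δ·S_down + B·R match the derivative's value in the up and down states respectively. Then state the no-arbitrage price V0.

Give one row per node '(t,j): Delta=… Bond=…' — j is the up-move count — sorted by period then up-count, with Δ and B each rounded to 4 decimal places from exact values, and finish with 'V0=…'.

(0,0): Delta=1.0000 Bond=-130.2836
(1,0): Delta=1.0000 Bond=-149.8261
(1,1): Delta=1.0000 Bond=-149.8261
V0=6.7164

The replicating-portfolio and risk-neutral prices coincide; use p* = (1.15−0.79)/(1.35−0.79) = 0.6429 for the latter.
Payoff layer (t=2): V(2,0)=-86.7983, V(2,1)=-26.1895, V(2,2)=77.3825
Node (1,0) S=108.2300: V=(p*·-26.1895+(1−p*)·-86.7983)/1.15=-41.5961; Δ=(-26.1895−-86.7983)/(146.1105−85.5017)=1.0000; B=V−Δ·S=-149.8261
Node (1,1) S=184.9500: V=(p*·77.3825+(1−p*)·-26.1895)/1.15=35.1239; Δ=(77.3825−-26.1895)/(249.6825−146.1105)=1.0000; B=V−Δ·S=-149.8261
Node (0,0) S=137.0000: V=(p*·35.1239+(1−p*)·-41.5961)/1.15=6.7164; Δ=(35.1239−-41.5961)/(184.9500−108.2300)=1.0000; B=V−Δ·S=-130.2836
Self-financing check: at every node Δ·S+B equals the discounted successor values.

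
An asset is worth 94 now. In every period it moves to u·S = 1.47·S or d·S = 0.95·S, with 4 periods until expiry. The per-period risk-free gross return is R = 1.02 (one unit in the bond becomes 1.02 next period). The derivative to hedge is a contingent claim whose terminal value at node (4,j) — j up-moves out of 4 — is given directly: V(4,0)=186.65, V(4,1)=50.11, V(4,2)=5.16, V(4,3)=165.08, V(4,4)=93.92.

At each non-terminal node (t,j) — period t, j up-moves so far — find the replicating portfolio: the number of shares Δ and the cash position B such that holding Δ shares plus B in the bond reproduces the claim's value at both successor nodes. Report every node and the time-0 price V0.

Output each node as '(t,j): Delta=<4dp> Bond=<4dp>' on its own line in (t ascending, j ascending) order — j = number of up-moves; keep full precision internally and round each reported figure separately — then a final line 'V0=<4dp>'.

Under the risk-neutral measure, an up-move has probability p* = (R−d)/(u−d) = 0.1346 and values discount at R = 1.02.
Terminal payoffs: V(4,0)=186.6500, V(4,1)=50.1100, V(4,2)=5.1600, V(4,3)=165.0800, V(4,4)=93.9200
  t=3,j=0: stock 80.5932 → up 118.4721 (V=50.1100), down 76.5636 (V=186.6500). Price 164.9702; hedge Δ=-3.2581, bond B=427.5471.
  t=3,j=1: stock 124.7075 → up 183.3200 (V=5.1600), down 118.4721 (V=50.1100). Price 43.1951; hedge Δ=-0.6932, bond B=129.6374.
  t=3,j=2: stock 192.9684 → up 283.6635 (V=165.0800), down 183.3200 (V=5.1600). Price 26.1644; hedge Δ=1.5937, bond B=-281.3741.
  t=3,j=3: stock 298.5932 → up 438.9319 (V=93.9200), down 283.6635 (V=165.0800). Price 152.4517; hedge Δ=-0.4583, bond B=289.2979.
  t=2,j=0: stock 84.8350 → up 124.7074 (V=43.1951), down 80.5932 (V=164.9702). Price 145.6641; hedge Δ=-2.7605, bond B=379.8470.
  t=2,j=1: stock 131.2710 → up 192.9684 (V=26.1644), down 124.7074 (V=43.1951). Price 40.1005; hedge Δ=-0.2495, bond B=72.8519.
  t=2,j=2: stock 203.1246 → up 298.5932 (V=152.4517), down 192.9684 (V=26.1644). Price 42.3183; hedge Δ=1.1956, bond B=-200.5420.
  t=1,j=0: stock 89.3000 → up 131.2710 (V=40.1005), down 84.8350 (V=145.6641). Price 128.8761; hedge Δ=-2.2733, bond B=331.8831.
  t=1,j=1: stock 138.1800 → up 203.1246 (V=42.3183), down 131.2710 (V=40.1005). Price 39.6069; hedge Δ=0.0309, bond B=35.3421.
  t=0,j=0: stock 94.0000 → up 138.1800 (V=39.6069), down 89.3000 (V=128.8761). Price 114.5678; hedge Δ=-1.8263, bond B=286.2393.
Check: Δ(0,0)·S0 + B(0,0) = 114.5678 = V0.

(0,0): Delta=-1.8263 Bond=286.2393
(1,0): Delta=-2.2733 Bond=331.8831
(1,1): Delta=0.0309 Bond=35.3421
(2,0): Delta=-2.7605 Bond=379.8470
(2,1): Delta=-0.2495 Bond=72.8519
(2,2): Delta=1.1956 Bond=-200.5420
(3,0): Delta=-3.2581 Bond=427.5471
(3,1): Delta=-0.6932 Bond=129.6374
(3,2): Delta=1.5937 Bond=-281.3741
(3,3): Delta=-0.4583 Bond=289.2979
V0=114.5678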